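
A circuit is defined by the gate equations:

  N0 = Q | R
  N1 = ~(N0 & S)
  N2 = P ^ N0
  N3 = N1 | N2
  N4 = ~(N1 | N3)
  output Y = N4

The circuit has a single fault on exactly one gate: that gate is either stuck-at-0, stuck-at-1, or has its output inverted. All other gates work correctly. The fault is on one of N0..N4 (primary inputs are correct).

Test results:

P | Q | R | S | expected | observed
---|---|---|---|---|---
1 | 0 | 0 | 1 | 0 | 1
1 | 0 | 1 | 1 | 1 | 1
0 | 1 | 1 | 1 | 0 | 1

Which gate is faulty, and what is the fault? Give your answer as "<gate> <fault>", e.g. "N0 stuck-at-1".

Fault-free values for test 1 (P=1, Q=0, R=0, S=1): N0=0, N1=1, N2=1, N3=1, N4=0, giving Y=0. Observed 1.
Test 1: faults giving observed 1 are {N0 stuck-at-1, N0 inverted output, N4 stuck-at-1, N4 inverted output}.
Test 2 (P=1, Q=0, R=1, S=1): fault-free N0=1, N1=0, N2=0, N3=0, N4=1 → 1; observed 1. Eliminates N0 inverted output, N4 inverted output.
Test 3 (P=0, Q=1, R=1, S=1): fault-free N0=1, N1=0, N2=1, N3=1, N4=0 → 0; observed 1. Eliminates N0 stuck-at-1.
Only N4 stuck-at-1 is consistent with every test.

N4 stuck-at-1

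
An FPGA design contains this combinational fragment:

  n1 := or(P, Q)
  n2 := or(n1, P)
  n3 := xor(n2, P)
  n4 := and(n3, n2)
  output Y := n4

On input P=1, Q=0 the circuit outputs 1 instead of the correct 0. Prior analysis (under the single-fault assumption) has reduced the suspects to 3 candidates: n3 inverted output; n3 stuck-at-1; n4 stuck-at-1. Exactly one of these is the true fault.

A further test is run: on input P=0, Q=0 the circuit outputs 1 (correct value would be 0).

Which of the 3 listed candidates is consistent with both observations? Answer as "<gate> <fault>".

Evaluate each candidate on input P=0, Q=0:
  n3 inverted output: n1=0, n2=0, n3=1 [inverted output], n4=0 → 0 — eliminated
  n3 stuck-at-1: n1=0, n2=0, n3=1 [stuck-at-1], n4=0 → 0 — eliminated
  n4 stuck-at-1: n1=0, n2=0, n3=0, n4=1 [stuck-at-1] → 1 — matches
Only n4 stuck-at-1 reproduces the observed 1.

n4 stuck-at-1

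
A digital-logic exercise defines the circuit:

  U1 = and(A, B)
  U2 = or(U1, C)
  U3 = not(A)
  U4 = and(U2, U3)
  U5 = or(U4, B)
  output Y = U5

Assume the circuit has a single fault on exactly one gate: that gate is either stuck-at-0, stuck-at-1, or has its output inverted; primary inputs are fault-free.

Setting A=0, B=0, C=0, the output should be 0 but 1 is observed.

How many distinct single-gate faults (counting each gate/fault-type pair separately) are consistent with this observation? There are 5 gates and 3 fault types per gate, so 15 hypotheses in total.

8

Fault-free: U1=0, U2=0, U3=1, U4=0, U5=0 → 0. Observed 1.
  U1: stuck-at-1, inverted output ✓; others ✗
  U2: stuck-at-1, inverted output ✓; others ✗
  U3: none of the 3 fault types match ✗
  U4: stuck-at-1, inverted output ✓; others ✗
  U5: stuck-at-1, inverted output ✓; others ✗
Consistent faults: {U1 stuck-at-1, U1 inverted output, U2 stuck-at-1, U2 inverted output, U4 stuck-at-1, U4 inverted output, U5 stuck-at-1, U5 inverted output} — 8 in all.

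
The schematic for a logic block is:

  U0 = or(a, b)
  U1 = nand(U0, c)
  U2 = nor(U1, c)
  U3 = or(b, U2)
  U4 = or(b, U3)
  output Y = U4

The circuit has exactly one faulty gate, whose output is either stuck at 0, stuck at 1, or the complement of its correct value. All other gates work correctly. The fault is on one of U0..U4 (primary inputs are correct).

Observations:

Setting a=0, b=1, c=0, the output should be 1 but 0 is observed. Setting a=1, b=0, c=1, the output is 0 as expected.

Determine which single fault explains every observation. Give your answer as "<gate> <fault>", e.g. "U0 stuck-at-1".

U4 stuck-at-0

Fault-free values for test 1 (a=0, b=1, c=0): U0=1, U1=1, U2=0, U3=1, U4=1, giving Y=1. Observed 0.
Test 1: faults giving observed 0 are {U4 stuck-at-0, U4 inverted output}.
Test 2 (a=1, b=0, c=1): fault-free U0=1, U1=0, U2=0, U3=0, U4=0 → 0; observed 0. Eliminates U4 inverted output.
Only U4 stuck-at-0 is consistent with every test.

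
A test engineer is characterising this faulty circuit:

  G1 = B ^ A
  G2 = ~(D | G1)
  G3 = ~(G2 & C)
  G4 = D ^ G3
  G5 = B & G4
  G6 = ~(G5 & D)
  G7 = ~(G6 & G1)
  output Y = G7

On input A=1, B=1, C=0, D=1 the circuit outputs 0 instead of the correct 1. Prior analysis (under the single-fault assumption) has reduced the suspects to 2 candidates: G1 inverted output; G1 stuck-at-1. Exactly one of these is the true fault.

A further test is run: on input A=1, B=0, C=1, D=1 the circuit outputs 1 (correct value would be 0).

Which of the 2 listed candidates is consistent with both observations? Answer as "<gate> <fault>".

Evaluate each candidate on input A=1, B=0, C=1, D=1:
  G1 inverted output: G1=0 [inverted output], G2=0, G3=1, G4=0, G5=0, G6=1, G7=1 → 1 — matches
  G1 stuck-at-1: G1=1 [stuck-at-1], G2=0, G3=1, G4=0, G5=0, G6=1, G7=0 → 0 — eliminated
Only G1 inverted output reproduces the observed 1.

G1 inverted output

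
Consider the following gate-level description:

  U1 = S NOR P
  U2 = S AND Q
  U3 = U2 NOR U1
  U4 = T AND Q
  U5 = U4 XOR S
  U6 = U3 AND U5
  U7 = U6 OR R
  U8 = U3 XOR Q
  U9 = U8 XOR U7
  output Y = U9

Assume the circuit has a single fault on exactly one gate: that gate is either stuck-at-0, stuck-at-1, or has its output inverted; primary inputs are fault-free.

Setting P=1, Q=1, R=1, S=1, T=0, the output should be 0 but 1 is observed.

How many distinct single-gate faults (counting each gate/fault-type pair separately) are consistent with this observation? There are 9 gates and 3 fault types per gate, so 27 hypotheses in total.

10

Fault-free: U1=0, U2=1, U3=0, U4=0, U5=1, U6=0, U7=1, U8=1, U9=0 → 0. Observed 1.
  U1: none of the 3 fault types match ✗
  U2: stuck-at-0, inverted output ✓; others ✗
  U3: stuck-at-1, inverted output ✓; others ✗
  U4: none of the 3 fault types match ✗
  U5: none of the 3 fault types match ✗
  U6: none of the 3 fault types match ✗
  U7: stuck-at-0, inverted output ✓; others ✗
  U8: stuck-at-0, inverted output ✓; others ✗
  U9: stuck-at-1, inverted output ✓; others ✗
Consistent faults: {U2 stuck-at-0, U2 inverted output, U3 stuck-at-1, U3 inverted output, U7 stuck-at-0, U7 inverted output, U8 stuck-at-0, U8 inverted output, U9 stuck-at-1, U9 inverted output} — 10 in all.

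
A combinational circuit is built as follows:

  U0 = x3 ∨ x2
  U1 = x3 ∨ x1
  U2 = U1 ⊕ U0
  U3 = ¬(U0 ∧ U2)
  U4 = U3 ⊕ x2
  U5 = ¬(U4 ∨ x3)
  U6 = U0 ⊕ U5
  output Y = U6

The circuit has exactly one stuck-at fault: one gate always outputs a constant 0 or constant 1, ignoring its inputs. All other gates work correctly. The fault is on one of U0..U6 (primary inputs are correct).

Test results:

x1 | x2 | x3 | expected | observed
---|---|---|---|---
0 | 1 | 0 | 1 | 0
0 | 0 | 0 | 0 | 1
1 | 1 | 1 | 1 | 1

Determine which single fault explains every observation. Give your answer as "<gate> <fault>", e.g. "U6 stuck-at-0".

U4 stuck-at-0

Fault-free values for test 1 (x1=0, x2=1, x3=0): U0=1, U1=0, U2=1, U3=0, U4=1, U5=0, U6=1, giving Y=1. Observed 0.
Test 1: faults giving observed 0 are {U1 stuck-at-1, U2 stuck-at-0, U3 stuck-at-1, U4 stuck-at-0, U5 stuck-at-1, U6 stuck-at-0}.
Test 2 (x1=0, x2=0, x3=0): fault-free U0=0, U1=0, U2=0, U3=1, U4=1, U5=0, U6=0 → 0; observed 1. Eliminates U1 stuck-at-1, U2 stuck-at-0, U3 stuck-at-1, U6 stuck-at-0.
Test 3 (x1=1, x2=1, x3=1): fault-free U0=1, U1=1, U2=0, U3=1, U4=0, U5=0, U6=1 → 1; observed 1. Eliminates U5 stuck-at-1.
Only U4 stuck-at-0 is consistent with every test.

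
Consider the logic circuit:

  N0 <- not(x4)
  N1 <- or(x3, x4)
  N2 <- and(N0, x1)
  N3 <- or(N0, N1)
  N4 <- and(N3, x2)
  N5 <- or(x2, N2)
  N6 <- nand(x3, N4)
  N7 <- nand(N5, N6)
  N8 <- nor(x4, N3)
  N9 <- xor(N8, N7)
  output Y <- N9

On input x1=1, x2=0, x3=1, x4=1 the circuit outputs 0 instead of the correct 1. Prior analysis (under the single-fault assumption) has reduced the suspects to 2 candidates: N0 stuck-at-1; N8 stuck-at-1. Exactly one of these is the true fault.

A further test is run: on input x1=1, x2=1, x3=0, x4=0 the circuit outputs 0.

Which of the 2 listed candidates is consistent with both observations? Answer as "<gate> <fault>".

N0 stuck-at-1

Evaluate each candidate on input x1=1, x2=1, x3=0, x4=0:
  N0 stuck-at-1: N0=1 [stuck-at-1], N1=0, N2=1, N3=1, N4=1, N5=1, N6=1, N7=0, N8=0, N9=0 → 0 — matches
  N8 stuck-at-1: N0=1, N1=0, N2=1, N3=1, N4=1, N5=1, N6=1, N7=0, N8=1 [stuck-at-1], N9=1 → 1 — eliminated
Only N0 stuck-at-1 reproduces the observed 0.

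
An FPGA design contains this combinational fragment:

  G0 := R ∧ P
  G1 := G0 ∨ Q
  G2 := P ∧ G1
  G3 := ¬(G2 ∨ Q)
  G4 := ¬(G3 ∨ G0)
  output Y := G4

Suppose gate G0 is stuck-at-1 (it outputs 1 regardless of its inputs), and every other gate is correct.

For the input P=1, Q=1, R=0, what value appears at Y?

Propagate with G0 forced: G0=1 [stuck-at-1], G1=1, G2=1, G3=0, G4=0.
So Y = 0. (Without the fault it would be 1.)

0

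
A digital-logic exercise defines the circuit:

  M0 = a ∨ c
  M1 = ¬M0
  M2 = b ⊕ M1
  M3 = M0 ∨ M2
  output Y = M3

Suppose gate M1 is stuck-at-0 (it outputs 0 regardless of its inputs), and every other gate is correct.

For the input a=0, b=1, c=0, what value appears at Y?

1

Propagate with M1 forced: M0=0, M1=0 [stuck-at-0], M2=1, M3=1.
So Y = 1. (Without the fault it would be 0.)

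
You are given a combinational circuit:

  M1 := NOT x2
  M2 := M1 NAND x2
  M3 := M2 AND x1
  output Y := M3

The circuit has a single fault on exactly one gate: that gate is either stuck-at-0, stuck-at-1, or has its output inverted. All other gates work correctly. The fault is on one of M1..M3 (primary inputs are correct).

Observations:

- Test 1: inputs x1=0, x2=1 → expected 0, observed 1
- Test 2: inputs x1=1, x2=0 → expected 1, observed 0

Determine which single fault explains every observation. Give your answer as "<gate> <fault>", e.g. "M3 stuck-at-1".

M3 inverted output

Fault-free values for test 1 (x1=0, x2=1): M1=0, M2=1, M3=0, giving Y=0. Observed 1.
Test 1: faults giving observed 1 are {M3 stuck-at-1, M3 inverted output}.
Test 2 (x1=1, x2=0): fault-free M1=1, M2=1, M3=1 → 1; observed 0. Eliminates M3 stuck-at-1.
Only M3 inverted output is consistent with every test.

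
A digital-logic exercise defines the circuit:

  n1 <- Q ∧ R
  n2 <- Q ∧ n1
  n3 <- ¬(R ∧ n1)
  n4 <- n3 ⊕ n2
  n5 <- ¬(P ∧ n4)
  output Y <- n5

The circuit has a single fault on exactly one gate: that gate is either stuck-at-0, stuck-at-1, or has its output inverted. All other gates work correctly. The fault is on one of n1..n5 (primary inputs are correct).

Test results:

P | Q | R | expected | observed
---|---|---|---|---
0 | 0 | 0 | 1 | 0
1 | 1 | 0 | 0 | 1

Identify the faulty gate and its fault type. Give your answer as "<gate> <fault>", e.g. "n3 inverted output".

n5 inverted output

Fault-free values for test 1 (P=0, Q=0, R=0): n1=0, n2=0, n3=1, n4=1, n5=1, giving Y=1. Observed 0.
Test 1: faults giving observed 0 are {n5 stuck-at-0, n5 inverted output}.
Test 2 (P=1, Q=1, R=0): fault-free n1=0, n2=0, n3=1, n4=1, n5=0 → 0; observed 1. Eliminates n5 stuck-at-0.
Only n5 inverted output is consistent with every test.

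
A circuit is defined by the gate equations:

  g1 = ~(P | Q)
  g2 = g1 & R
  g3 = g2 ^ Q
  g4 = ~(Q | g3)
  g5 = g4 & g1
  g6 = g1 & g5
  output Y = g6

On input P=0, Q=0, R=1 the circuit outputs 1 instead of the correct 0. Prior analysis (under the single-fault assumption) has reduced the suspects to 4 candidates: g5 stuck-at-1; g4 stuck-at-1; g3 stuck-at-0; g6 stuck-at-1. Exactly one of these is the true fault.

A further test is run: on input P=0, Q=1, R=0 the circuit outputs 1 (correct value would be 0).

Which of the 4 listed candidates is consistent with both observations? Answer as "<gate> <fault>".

g6 stuck-at-1

Evaluate each candidate on input P=0, Q=1, R=0:
  g5 stuck-at-1: g1=0, g2=0, g3=1, g4=0, g5=1 [stuck-at-1], g6=0 → 0 — eliminated
  g4 stuck-at-1: g1=0, g2=0, g3=1, g4=1 [stuck-at-1], g5=0, g6=0 → 0 — eliminated
  g3 stuck-at-0: g1=0, g2=0, g3=0 [stuck-at-0], g4=0, g5=0, g6=0 → 0 — eliminated
  g6 stuck-at-1: g1=0, g2=0, g3=1, g4=0, g5=0, g6=1 [stuck-at-1] → 1 — matches
Only g6 stuck-at-1 reproduces the observed 1.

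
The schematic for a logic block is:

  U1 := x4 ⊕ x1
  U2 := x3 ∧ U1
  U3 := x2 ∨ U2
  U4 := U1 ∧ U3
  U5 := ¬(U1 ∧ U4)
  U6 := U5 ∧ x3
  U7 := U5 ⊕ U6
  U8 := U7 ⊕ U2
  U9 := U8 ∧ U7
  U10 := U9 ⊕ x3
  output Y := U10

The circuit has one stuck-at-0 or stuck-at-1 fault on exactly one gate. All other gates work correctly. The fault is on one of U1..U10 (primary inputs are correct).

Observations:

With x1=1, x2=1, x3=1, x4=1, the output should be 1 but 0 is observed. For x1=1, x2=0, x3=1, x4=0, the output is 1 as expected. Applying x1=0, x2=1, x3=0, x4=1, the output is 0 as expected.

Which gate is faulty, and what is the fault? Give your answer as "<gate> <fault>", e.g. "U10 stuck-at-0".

U6 stuck-at-0

Fault-free values for test 1 (x1=1, x2=1, x3=1, x4=1): U1=0, U2=0, U3=1, U4=0, U5=1, U6=1, U7=0, U8=0, U9=0, U10=1, giving Y=1. Observed 0.
Test 1: faults giving observed 0 are {U6 stuck-at-0, U7 stuck-at-1, U9 stuck-at-1, U10 stuck-at-0}.
Test 2 (x1=1, x2=0, x3=1, x4=0): fault-free U1=1, U2=1, U3=1, U4=1, U5=0, U6=0, U7=0, U8=1, U9=0, U10=1 → 1; observed 1. Eliminates U9 stuck-at-1, U10 stuck-at-0.
Test 3 (x1=0, x2=1, x3=0, x4=1): fault-free U1=1, U2=0, U3=1, U4=1, U5=0, U6=0, U7=0, U8=0, U9=0, U10=0 → 0; observed 0. Eliminates U7 stuck-at-1.
Only U6 stuck-at-0 is consistent with every test.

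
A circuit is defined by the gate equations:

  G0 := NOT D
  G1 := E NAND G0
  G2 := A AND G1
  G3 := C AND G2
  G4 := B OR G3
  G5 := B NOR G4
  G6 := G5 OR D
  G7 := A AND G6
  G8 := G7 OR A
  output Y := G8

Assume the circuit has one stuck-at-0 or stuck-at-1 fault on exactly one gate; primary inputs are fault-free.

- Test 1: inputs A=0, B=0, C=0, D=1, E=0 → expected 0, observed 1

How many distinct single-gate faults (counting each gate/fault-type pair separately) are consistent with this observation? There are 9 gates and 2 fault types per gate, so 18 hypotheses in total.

2

Fault-free: G0=0, G1=1, G2=0, G3=0, G4=0, G5=1, G6=1, G7=0, G8=0 → 0. Observed 1.
  G0: none of the 2 fault types match ✗
  G1: none of the 2 fault types match ✗
  G2: none of the 2 fault types match ✗
  G3: none of the 2 fault types match ✗
  G4: none of the 2 fault types match ✗
  G5: none of the 2 fault types match ✗
  G6: none of the 2 fault types match ✗
  G7: stuck-at-1 ✓; others ✗
  G8: stuck-at-1 ✓; others ✗
Consistent faults: {G7 stuck-at-1, G8 stuck-at-1} — 2 in all.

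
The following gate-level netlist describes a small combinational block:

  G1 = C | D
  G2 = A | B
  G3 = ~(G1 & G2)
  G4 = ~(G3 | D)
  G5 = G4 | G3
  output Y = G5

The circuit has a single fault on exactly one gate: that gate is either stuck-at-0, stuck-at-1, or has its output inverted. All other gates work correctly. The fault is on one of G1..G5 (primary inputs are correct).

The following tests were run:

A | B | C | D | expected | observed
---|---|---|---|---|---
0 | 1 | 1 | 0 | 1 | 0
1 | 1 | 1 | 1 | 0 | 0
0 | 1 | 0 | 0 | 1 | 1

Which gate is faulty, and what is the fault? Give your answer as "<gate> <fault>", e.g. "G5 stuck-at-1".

Fault-free values for test 1 (A=0, B=1, C=1, D=0): G1=1, G2=1, G3=0, G4=1, G5=1, giving Y=1. Observed 0.
Test 1: faults giving observed 0 are {G4 stuck-at-0, G4 inverted output, G5 stuck-at-0, G5 inverted output}.
Test 2 (A=1, B=1, C=1, D=1): fault-free G1=1, G2=1, G3=0, G4=0, G5=0 → 0; observed 0. Eliminates G4 inverted output, G5 inverted output.
Test 3 (A=0, B=1, C=0, D=0): fault-free G1=0, G2=1, G3=1, G4=0, G5=1 → 1; observed 1. Eliminates G5 stuck-at-0.
Only G4 stuck-at-0 is consistent with every test.

G4 stuck-at-0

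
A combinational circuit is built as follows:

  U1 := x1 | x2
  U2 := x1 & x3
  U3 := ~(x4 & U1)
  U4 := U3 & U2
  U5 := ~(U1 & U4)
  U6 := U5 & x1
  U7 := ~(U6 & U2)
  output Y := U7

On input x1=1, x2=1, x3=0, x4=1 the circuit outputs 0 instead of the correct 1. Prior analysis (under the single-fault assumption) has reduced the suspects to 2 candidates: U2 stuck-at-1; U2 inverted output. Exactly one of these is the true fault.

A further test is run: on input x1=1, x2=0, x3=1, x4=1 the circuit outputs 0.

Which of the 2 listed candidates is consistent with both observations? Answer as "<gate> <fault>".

Evaluate each candidate on input x1=1, x2=0, x3=1, x4=1:
  U2 stuck-at-1: U1=1, U2=1 [stuck-at-1], U3=0, U4=0, U5=1, U6=1, U7=0 → 0 — matches
  U2 inverted output: U1=1, U2=0 [inverted output], U3=0, U4=0, U5=1, U6=1, U7=1 → 1 — eliminated
Only U2 stuck-at-1 reproduces the observed 0.

U2 stuck-at-1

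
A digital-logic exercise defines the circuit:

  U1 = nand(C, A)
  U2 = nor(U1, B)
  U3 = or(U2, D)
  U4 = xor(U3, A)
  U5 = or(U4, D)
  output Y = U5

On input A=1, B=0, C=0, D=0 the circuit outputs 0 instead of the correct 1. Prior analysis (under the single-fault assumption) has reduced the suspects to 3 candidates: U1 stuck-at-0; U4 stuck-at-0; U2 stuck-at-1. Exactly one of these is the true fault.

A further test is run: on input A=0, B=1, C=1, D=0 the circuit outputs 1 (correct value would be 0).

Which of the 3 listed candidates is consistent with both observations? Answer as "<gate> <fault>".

U2 stuck-at-1

Evaluate each candidate on input A=0, B=1, C=1, D=0:
  U1 stuck-at-0: U1=0 [stuck-at-0], U2=0, U3=0, U4=0, U5=0 → 0 — eliminated
  U4 stuck-at-0: U1=1, U2=0, U3=0, U4=0 [stuck-at-0], U5=0 → 0 — eliminated
  U2 stuck-at-1: U1=1, U2=1 [stuck-at-1], U3=1, U4=1, U5=1 → 1 — matches
Only U2 stuck-at-1 reproduces the observed 1.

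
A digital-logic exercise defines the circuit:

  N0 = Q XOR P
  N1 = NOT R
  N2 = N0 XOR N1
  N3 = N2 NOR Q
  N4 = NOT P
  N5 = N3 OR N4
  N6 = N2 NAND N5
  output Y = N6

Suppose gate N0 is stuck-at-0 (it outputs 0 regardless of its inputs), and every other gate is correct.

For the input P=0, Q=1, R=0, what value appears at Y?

0

Propagate with N0 forced: N0=0 [stuck-at-0], N1=1, N2=1, N3=0, N4=1, N5=1, N6=0.
So Y = 0. (Without the fault it would be 1.)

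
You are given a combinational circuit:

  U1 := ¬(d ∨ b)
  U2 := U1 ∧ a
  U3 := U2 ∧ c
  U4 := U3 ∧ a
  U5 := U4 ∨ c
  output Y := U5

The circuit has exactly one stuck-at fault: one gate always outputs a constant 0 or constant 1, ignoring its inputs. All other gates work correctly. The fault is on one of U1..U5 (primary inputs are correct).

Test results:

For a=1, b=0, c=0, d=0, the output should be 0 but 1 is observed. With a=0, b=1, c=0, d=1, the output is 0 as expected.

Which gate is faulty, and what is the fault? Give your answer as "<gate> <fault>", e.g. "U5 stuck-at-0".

Fault-free values for test 1 (a=1, b=0, c=0, d=0): U1=1, U2=1, U3=0, U4=0, U5=0, giving Y=0. Observed 1.
Test 1: faults giving observed 1 are {U3 stuck-at-1, U4 stuck-at-1, U5 stuck-at-1}.
Test 2 (a=0, b=1, c=0, d=1): fault-free U1=0, U2=0, U3=0, U4=0, U5=0 → 0; observed 0. Eliminates U4 stuck-at-1, U5 stuck-at-1.
Only U3 stuck-at-1 is consistent with every test.

U3 stuck-at-1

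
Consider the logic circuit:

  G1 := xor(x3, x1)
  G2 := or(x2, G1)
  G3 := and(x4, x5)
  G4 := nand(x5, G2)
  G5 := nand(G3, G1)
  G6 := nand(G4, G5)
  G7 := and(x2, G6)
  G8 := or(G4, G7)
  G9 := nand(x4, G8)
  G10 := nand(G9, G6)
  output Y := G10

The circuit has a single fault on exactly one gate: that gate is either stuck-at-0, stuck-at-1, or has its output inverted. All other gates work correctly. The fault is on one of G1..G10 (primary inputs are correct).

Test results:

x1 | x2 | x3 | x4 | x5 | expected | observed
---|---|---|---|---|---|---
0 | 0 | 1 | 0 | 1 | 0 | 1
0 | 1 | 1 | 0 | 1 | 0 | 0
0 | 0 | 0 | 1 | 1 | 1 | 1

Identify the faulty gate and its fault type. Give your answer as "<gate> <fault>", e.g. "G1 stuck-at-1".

Fault-free values for test 1 (x1=0, x2=0, x3=1, x4=0, x5=1): G1=1, G2=1, G3=0, G4=0, G5=1, G6=1, G7=0, G8=0, G9=1, G10=0, giving Y=0. Observed 1.
Test 1: faults giving observed 1 are {G1 stuck-at-0, G1 inverted output, G2 stuck-at-0, G2 inverted output, G4 stuck-at-1, G4 inverted output, G6 stuck-at-0, G6 inverted output, G9 stuck-at-0, G9 inverted output, G10 stuck-at-1, G10 inverted output}.
Test 2 (x1=0, x2=1, x3=1, x4=0, x5=1): fault-free G1=1, G2=1, G3=0, G4=0, G5=1, G6=1, G7=1, G8=1, G9=1, G10=0 → 0; observed 0. Eliminates G2 stuck-at-0, G2 inverted output, G4 stuck-at-1, G4 inverted output, G6 stuck-at-0, G6 inverted output, G9 stuck-at-0, G9 inverted output, G10 stuck-at-1, G10 inverted output.
Test 3 (x1=0, x2=0, x3=0, x4=1, x5=1): fault-free G1=0, G2=0, G3=1, G4=1, G5=1, G6=0, G7=0, G8=1, G9=0, G10=1 → 1; observed 1. Eliminates G1 inverted output.
Only G1 stuck-at-0 is consistent with every test.

G1 stuck-at-0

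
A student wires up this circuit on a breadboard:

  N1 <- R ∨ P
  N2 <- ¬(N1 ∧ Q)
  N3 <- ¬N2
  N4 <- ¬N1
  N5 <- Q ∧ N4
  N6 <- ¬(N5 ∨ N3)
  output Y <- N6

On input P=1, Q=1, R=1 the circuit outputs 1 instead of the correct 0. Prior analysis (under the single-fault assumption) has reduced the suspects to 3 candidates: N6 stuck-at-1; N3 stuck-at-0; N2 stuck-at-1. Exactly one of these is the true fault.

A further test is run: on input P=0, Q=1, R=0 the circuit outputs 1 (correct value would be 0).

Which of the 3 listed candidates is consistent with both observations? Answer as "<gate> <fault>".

N6 stuck-at-1

Evaluate each candidate on input P=0, Q=1, R=0:
  N6 stuck-at-1: N1=0, N2=1, N3=0, N4=1, N5=1, N6=1 [stuck-at-1] → 1 — matches
  N3 stuck-at-0: N1=0, N2=1, N3=0 [stuck-at-0], N4=1, N5=1, N6=0 → 0 — eliminated
  N2 stuck-at-1: N1=0, N2=1 [stuck-at-1], N3=0, N4=1, N5=1, N6=0 → 0 — eliminated
Only N6 stuck-at-1 reproduces the observed 1.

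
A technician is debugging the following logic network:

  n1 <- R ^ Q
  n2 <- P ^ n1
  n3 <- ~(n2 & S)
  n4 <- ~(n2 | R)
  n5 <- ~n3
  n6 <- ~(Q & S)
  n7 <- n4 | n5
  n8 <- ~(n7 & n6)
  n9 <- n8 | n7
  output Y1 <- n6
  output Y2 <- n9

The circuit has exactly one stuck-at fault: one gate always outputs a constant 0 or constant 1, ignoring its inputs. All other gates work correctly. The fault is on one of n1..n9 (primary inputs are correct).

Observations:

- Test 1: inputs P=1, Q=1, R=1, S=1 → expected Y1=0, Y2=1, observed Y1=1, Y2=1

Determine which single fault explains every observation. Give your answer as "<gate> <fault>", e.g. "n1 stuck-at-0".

n6 stuck-at-1

Fault-free values for test 1 (P=1, Q=1, R=1, S=1): n1=0, n2=1, n3=0, n4=0, n5=1, n6=0, n7=1, n8=1, n9=1, giving Y1=0, Y2=1. Observed Y1=1, Y2=1.
Test 1: faults giving observed Y1=1, Y2=1 are {n6 stuck-at-1}.
Only n6 stuck-at-1 is consistent with every test.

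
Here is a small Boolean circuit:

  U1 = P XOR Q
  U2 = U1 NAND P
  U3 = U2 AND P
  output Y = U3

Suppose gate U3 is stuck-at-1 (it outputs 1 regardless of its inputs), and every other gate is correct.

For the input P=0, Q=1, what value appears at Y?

Propagate with U3 forced: U1=1, U2=1, U3=1 [stuck-at-1].
So Y = 1. (Without the fault it would be 0.)

1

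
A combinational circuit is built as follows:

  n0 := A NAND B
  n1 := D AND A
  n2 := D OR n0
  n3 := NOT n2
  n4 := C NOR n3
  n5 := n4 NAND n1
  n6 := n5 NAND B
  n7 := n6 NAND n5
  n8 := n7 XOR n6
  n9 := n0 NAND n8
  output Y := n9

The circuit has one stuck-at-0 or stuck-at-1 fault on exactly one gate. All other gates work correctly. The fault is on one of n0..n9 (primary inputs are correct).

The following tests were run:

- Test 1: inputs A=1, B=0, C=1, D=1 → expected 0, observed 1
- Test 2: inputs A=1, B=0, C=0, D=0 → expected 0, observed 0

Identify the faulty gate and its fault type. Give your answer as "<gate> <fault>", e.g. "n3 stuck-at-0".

Fault-free values for test 1 (A=1, B=0, C=1, D=1): n0=1, n1=1, n2=1, n3=0, n4=0, n5=1, n6=1, n7=0, n8=1, n9=0, giving Y=0. Observed 1.
Test 1: faults giving observed 1 are {n0 stuck-at-0, n4 stuck-at-1, n5 stuck-at-0, n7 stuck-at-1, n8 stuck-at-0, n9 stuck-at-1}.
Test 2 (A=1, B=0, C=0, D=0): fault-free n0=1, n1=0, n2=1, n3=0, n4=1, n5=1, n6=1, n7=0, n8=1, n9=0 → 0; observed 0. Eliminates n0 stuck-at-0, n5 stuck-at-0, n7 stuck-at-1, n8 stuck-at-0, n9 stuck-at-1.
Only n4 stuck-at-1 is consistent with every test.

n4 stuck-at-1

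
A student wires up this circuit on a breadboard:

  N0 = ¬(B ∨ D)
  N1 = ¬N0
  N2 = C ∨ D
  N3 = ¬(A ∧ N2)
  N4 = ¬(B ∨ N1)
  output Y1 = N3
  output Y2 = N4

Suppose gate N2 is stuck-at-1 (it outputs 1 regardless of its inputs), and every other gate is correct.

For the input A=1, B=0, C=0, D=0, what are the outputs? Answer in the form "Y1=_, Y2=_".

Y1=0, Y2=1

Propagate with N2 forced: N0=1, N1=0, N2=1 [stuck-at-1], N3=0, N4=1.
So the outputs are Y1=0, Y2=1. (Without the fault they would be Y1=1, Y2=1.)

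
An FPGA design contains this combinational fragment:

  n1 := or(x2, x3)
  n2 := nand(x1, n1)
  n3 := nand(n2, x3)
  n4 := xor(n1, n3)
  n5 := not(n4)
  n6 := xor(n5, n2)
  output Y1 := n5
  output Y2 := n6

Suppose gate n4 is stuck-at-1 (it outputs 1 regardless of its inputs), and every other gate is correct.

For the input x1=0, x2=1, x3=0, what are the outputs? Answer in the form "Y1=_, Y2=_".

Y1=0, Y2=1

Propagate with n4 forced: n1=1, n2=1, n3=1, n4=1 [stuck-at-1], n5=0, n6=1.
So the outputs are Y1=0, Y2=1. (Without the fault they would be Y1=1, Y2=0.)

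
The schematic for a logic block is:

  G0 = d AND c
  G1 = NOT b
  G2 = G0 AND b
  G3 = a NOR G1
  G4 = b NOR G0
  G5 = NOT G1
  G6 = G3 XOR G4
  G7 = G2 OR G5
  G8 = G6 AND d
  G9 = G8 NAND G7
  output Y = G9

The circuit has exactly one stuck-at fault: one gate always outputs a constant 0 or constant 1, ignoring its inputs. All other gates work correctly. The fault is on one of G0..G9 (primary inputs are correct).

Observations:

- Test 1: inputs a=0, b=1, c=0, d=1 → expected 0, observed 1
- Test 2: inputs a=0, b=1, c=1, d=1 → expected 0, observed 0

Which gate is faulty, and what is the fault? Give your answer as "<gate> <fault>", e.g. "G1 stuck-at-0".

G5 stuck-at-0

Fault-free values for test 1 (a=0, b=1, c=0, d=1): G0=0, G1=0, G2=0, G3=1, G4=0, G5=1, G6=1, G7=1, G8=1, G9=0, giving Y=0. Observed 1.
Test 1: faults giving observed 1 are {G1 stuck-at-1, G3 stuck-at-0, G4 stuck-at-1, G5 stuck-at-0, G6 stuck-at-0, G7 stuck-at-0, G8 stuck-at-0, G9 stuck-at-1}.
Test 2 (a=0, b=1, c=1, d=1): fault-free G0=1, G1=0, G2=1, G3=1, G4=0, G5=1, G6=1, G7=1, G8=1, G9=0 → 0; observed 0. Eliminates G1 stuck-at-1, G3 stuck-at-0, G4 stuck-at-1, G6 stuck-at-0, G7 stuck-at-0, G8 stuck-at-0, G9 stuck-at-1.
Only G5 stuck-at-0 is consistent with every test.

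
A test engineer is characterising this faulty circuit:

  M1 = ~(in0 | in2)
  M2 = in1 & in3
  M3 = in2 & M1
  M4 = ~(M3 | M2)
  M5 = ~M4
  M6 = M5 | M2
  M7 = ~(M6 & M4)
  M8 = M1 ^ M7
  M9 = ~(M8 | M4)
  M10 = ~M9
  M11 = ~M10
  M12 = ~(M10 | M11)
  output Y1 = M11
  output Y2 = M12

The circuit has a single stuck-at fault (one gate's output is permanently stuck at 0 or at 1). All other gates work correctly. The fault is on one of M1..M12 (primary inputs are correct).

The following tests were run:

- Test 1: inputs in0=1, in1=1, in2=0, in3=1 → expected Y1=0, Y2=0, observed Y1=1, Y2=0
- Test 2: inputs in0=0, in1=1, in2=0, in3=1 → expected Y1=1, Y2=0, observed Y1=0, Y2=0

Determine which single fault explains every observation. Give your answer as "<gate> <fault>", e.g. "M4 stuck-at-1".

Fault-free values for test 1 (in0=1, in1=1, in2=0, in3=1): M1=0, M2=1, M3=0, M4=0, M5=1, M6=1, M7=1, M8=1, M9=0, M10=1, M11=0, M12=0, giving Y1=0, Y2=0. Observed Y1=1, Y2=0.
Test 1: faults giving observed Y1=1, Y2=0 are {M1 stuck-at-1, M7 stuck-at-0, M8 stuck-at-0, M9 stuck-at-1, M10 stuck-at-0, M11 stuck-at-1}.
Test 2 (in0=0, in1=1, in2=0, in3=1): fault-free M1=1, M2=1, M3=0, M4=0, M5=1, M6=1, M7=1, M8=0, M9=1, M10=0, M11=1, M12=0 → Y1=1, Y2=0; observed Y1=0, Y2=0. Eliminates M1 stuck-at-1, M8 stuck-at-0, M9 stuck-at-1, M10 stuck-at-0, M11 stuck-at-1.
Only M7 stuck-at-0 is consistent with every test.

M7 stuck-at-0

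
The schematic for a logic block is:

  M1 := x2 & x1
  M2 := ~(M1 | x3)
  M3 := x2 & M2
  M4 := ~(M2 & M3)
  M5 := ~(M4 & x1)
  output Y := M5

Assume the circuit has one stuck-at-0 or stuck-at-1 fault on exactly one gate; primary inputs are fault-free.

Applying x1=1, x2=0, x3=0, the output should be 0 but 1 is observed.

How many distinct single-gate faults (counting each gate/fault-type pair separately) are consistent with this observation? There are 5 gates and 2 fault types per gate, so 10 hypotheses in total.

Fault-free: M1=0, M2=1, M3=0, M4=1, M5=0 → 0. Observed 1.
  M1 stuck-at-0: output 0 ✗
  M1 stuck-at-1: output 0 ✗
  M2 stuck-at-0: output 0 ✗
  M2 stuck-at-1: output 0 ✗
  M3 stuck-at-0: output 0 ✗
  M3 stuck-at-1: output 1 ✓
  M4 stuck-at-0: output 1 ✓
  M4 stuck-at-1: output 0 ✗
  M5 stuck-at-0: output 0 ✗
  M5 stuck-at-1: output 1 ✓
Consistent faults: {M3 stuck-at-1, M4 stuck-at-0, M5 stuck-at-1} — 3 in all.

3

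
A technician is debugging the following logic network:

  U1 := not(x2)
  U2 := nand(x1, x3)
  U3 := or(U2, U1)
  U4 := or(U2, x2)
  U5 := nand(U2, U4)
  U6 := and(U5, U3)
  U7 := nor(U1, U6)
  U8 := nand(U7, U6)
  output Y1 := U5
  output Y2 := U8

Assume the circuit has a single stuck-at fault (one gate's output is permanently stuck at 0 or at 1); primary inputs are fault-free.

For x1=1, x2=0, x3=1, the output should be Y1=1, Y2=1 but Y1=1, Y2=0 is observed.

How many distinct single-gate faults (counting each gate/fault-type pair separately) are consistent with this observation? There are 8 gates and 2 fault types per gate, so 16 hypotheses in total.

2

Fault-free: U1=1, U2=0, U3=1, U4=0, U5=1, U6=1, U7=0, U8=1 → Y1=1, Y2=1. Observed Y1=1, Y2=0.
  U1: none of the 2 fault types match ✗
  U2: none of the 2 fault types match ✗
  U3: none of the 2 fault types match ✗
  U4: none of the 2 fault types match ✗
  U5: none of the 2 fault types match ✗
  U6: none of the 2 fault types match ✗
  U7: stuck-at-1 ✓; others ✗
  U8: stuck-at-0 ✓; others ✗
Consistent faults: {U7 stuck-at-1, U8 stuck-at-0} — 2 in all.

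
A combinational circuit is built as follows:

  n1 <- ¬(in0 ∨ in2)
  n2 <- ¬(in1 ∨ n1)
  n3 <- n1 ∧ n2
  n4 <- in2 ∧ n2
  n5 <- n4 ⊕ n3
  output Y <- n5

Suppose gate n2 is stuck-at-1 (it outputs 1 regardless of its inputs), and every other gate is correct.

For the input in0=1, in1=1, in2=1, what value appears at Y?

1

Propagate with n2 forced: n1=0, n2=1 [stuck-at-1], n3=0, n4=1, n5=1.
So Y = 1. (Without the fault it would be 0.)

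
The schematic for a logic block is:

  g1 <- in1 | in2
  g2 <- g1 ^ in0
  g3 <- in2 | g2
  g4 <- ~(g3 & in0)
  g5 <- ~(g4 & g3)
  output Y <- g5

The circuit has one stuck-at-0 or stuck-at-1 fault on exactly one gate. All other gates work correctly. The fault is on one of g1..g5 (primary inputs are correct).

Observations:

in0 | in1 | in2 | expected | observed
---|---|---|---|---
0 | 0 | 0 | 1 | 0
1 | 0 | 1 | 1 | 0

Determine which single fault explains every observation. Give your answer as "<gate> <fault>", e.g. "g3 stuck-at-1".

g5 stuck-at-0

Fault-free values for test 1 (in0=0, in1=0, in2=0): g1=0, g2=0, g3=0, g4=1, g5=1, giving Y=1. Observed 0.
Test 1: faults giving observed 0 are {g1 stuck-at-1, g2 stuck-at-1, g3 stuck-at-1, g5 stuck-at-0}.
Test 2 (in0=1, in1=0, in2=1): fault-free g1=1, g2=0, g3=1, g4=0, g5=1 → 1; observed 0. Eliminates g1 stuck-at-1, g2 stuck-at-1, g3 stuck-at-1.
Only g5 stuck-at-0 is consistent with every test.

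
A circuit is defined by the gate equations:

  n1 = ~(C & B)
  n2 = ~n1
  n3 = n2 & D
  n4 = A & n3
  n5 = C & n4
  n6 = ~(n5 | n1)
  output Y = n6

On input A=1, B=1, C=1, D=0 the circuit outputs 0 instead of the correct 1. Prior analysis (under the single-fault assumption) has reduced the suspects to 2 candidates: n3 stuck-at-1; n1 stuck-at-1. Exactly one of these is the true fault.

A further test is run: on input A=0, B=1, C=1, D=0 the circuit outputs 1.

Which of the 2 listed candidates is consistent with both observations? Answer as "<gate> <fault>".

n3 stuck-at-1

Evaluate each candidate on input A=0, B=1, C=1, D=0:
  n3 stuck-at-1: n1=0, n2=1, n3=1 [stuck-at-1], n4=0, n5=0, n6=1 → 1 — matches
  n1 stuck-at-1: n1=1 [stuck-at-1], n2=0, n3=0, n4=0, n5=0, n6=0 → 0 — eliminated
Only n3 stuck-at-1 reproduces the observed 1.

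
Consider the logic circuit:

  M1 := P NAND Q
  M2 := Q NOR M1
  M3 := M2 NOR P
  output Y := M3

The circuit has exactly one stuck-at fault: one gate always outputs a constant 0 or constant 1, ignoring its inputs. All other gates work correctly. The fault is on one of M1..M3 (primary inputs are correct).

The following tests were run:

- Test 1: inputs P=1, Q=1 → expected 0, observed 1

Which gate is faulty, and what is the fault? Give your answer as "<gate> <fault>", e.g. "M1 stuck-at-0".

M3 stuck-at-1

Fault-free values for test 1 (P=1, Q=1): M1=0, M2=0, M3=0, giving Y=0. Observed 1.
Test 1: faults giving observed 1 are {M3 stuck-at-1}.
Only M3 stuck-at-1 is consistent with every test.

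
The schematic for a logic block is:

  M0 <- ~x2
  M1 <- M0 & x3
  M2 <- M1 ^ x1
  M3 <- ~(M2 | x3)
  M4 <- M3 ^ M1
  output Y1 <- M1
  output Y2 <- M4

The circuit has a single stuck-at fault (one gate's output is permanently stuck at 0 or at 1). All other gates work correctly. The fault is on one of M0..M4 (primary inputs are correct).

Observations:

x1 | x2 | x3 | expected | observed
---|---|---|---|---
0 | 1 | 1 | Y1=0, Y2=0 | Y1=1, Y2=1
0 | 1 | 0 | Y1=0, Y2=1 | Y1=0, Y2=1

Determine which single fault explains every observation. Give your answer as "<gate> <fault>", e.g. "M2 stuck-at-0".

M0 stuck-at-1

Fault-free values for test 1 (x1=0, x2=1, x3=1): M0=0, M1=0, M2=0, M3=0, M4=0, giving Y1=0, Y2=0. Observed Y1=1, Y2=1.
Test 1: faults giving observed Y1=1, Y2=1 are {M0 stuck-at-1, M1 stuck-at-1}.
Test 2 (x1=0, x2=1, x3=0): fault-free M0=0, M1=0, M2=0, M3=1, M4=1 → Y1=0, Y2=1; observed Y1=0, Y2=1. Eliminates M1 stuck-at-1.
Only M0 stuck-at-1 is consistent with every test.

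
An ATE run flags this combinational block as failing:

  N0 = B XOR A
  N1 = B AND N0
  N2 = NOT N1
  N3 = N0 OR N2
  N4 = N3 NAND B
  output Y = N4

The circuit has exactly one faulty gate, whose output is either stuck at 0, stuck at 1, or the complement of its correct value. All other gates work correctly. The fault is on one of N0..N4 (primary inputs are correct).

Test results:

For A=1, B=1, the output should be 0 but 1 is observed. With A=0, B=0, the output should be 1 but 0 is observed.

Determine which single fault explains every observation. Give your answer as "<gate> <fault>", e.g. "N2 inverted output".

Fault-free values for test 1 (A=1, B=1): N0=0, N1=0, N2=1, N3=1, N4=0, giving Y=0. Observed 1.
Test 1: faults giving observed 1 are {N1 stuck-at-1, N1 inverted output, N2 stuck-at-0, N2 inverted output, N3 stuck-at-0, N3 inverted output, N4 stuck-at-1, N4 inverted output}.
Test 2 (A=0, B=0): fault-free N0=0, N1=0, N2=1, N3=1, N4=1 → 1; observed 0. Eliminates N1 stuck-at-1, N1 inverted output, N2 stuck-at-0, N2 inverted output, N3 stuck-at-0, N3 inverted output, N4 stuck-at-1.
Only N4 inverted output is consistent with every test.

N4 inverted output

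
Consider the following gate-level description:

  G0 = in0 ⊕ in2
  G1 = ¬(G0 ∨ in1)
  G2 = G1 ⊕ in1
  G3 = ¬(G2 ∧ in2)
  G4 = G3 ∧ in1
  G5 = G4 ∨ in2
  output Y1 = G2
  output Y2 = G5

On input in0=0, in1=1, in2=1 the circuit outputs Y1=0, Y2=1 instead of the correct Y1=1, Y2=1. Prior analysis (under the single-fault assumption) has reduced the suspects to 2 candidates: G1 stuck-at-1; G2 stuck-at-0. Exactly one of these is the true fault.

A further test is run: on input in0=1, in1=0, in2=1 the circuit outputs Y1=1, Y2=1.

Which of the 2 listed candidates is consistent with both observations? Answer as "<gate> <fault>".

Evaluate each candidate on input in0=1, in1=0, in2=1:
  G1 stuck-at-1: G0=0, G1=1 [stuck-at-1], G2=1, G3=0, G4=0, G5=1 → Y1=1, Y2=1 — matches
  G2 stuck-at-0: G0=0, G1=1, G2=0 [stuck-at-0], G3=1, G4=0, G5=1 → Y1=0, Y2=1 — eliminated
Only G1 stuck-at-1 reproduces the observed Y1=1, Y2=1.

G1 stuck-at-1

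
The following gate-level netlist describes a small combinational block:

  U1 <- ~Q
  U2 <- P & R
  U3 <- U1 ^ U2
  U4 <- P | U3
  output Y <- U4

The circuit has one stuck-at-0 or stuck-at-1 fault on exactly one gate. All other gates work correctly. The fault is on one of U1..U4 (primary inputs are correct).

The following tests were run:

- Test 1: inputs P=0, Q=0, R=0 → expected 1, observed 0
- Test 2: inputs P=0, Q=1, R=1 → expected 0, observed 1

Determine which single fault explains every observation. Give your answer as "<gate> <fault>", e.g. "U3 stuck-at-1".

U2 stuck-at-1

Fault-free values for test 1 (P=0, Q=0, R=0): U1=1, U2=0, U3=1, U4=1, giving Y=1. Observed 0.
Test 1: faults giving observed 0 are {U1 stuck-at-0, U2 stuck-at-1, U3 stuck-at-0, U4 stuck-at-0}.
Test 2 (P=0, Q=1, R=1): fault-free U1=0, U2=0, U3=0, U4=0 → 0; observed 1. Eliminates U1 stuck-at-0, U3 stuck-at-0, U4 stuck-at-0.
Only U2 stuck-at-1 is consistent with every test.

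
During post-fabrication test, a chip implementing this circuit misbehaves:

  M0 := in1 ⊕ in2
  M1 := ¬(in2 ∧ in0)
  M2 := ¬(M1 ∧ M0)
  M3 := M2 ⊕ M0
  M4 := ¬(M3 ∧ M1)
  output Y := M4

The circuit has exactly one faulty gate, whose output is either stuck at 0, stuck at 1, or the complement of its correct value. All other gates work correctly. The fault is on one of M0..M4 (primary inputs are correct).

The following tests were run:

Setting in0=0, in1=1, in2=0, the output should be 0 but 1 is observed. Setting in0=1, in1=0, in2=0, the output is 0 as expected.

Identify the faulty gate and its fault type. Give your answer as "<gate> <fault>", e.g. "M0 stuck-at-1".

Fault-free values for test 1 (in0=0, in1=1, in2=0): M0=1, M1=1, M2=0, M3=1, M4=0, giving Y=0. Observed 1.
Test 1: faults giving observed 1 are {M1 stuck-at-0, M1 inverted output, M2 stuck-at-1, M2 inverted output, M3 stuck-at-0, M3 inverted output, M4 stuck-at-1, M4 inverted output}.
Test 2 (in0=1, in1=0, in2=0): fault-free M0=0, M1=1, M2=1, M3=1, M4=0 → 0; observed 0. Eliminates M1 stuck-at-0, M1 inverted output, M2 inverted output, M3 stuck-at-0, M3 inverted output, M4 stuck-at-1, M4 inverted output.
Only M2 stuck-at-1 is consistent with every test.

M2 stuck-at-1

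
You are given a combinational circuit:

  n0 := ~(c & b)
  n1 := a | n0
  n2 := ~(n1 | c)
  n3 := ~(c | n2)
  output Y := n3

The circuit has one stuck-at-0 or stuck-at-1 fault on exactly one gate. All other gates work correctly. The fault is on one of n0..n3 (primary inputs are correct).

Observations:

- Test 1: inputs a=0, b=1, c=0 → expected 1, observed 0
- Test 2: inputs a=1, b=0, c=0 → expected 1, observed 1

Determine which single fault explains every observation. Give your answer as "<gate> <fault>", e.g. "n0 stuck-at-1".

Fault-free values for test 1 (a=0, b=1, c=0): n0=1, n1=1, n2=0, n3=1, giving Y=1. Observed 0.
Test 1: faults giving observed 0 are {n0 stuck-at-0, n1 stuck-at-0, n2 stuck-at-1, n3 stuck-at-0}.
Test 2 (a=1, b=0, c=0): fault-free n0=1, n1=1, n2=0, n3=1 → 1; observed 1. Eliminates n1 stuck-at-0, n2 stuck-at-1, n3 stuck-at-0.
Only n0 stuck-at-0 is consistent with every test.

n0 stuck-at-0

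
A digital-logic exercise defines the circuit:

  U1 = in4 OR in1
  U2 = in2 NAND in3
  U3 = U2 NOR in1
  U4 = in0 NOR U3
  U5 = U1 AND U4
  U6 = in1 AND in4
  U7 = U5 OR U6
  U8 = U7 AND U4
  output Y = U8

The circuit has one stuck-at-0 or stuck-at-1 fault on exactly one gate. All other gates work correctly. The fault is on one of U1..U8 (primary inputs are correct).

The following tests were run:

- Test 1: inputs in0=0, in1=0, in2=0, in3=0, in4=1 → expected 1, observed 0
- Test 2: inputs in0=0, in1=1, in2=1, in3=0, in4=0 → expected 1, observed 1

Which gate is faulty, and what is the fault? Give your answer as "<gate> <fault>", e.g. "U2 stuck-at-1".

Fault-free values for test 1 (in0=0, in1=0, in2=0, in3=0, in4=1): U1=1, U2=1, U3=0, U4=1, U5=1, U6=0, U7=1, U8=1, giving Y=1. Observed 0.
Test 1: faults giving observed 0 are {U1 stuck-at-0, U2 stuck-at-0, U3 stuck-at-1, U4 stuck-at-0, U5 stuck-at-0, U7 stuck-at-0, U8 stuck-at-0}.
Test 2 (in0=0, in1=1, in2=1, in3=0, in4=0): fault-free U1=1, U2=1, U3=0, U4=1, U5=1, U6=0, U7=1, U8=1 → 1; observed 1. Eliminates U1 stuck-at-0, U3 stuck-at-1, U4 stuck-at-0, U5 stuck-at-0, U7 stuck-at-0, U8 stuck-at-0.
Only U2 stuck-at-0 is consistent with every test.

U2 stuck-at-0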